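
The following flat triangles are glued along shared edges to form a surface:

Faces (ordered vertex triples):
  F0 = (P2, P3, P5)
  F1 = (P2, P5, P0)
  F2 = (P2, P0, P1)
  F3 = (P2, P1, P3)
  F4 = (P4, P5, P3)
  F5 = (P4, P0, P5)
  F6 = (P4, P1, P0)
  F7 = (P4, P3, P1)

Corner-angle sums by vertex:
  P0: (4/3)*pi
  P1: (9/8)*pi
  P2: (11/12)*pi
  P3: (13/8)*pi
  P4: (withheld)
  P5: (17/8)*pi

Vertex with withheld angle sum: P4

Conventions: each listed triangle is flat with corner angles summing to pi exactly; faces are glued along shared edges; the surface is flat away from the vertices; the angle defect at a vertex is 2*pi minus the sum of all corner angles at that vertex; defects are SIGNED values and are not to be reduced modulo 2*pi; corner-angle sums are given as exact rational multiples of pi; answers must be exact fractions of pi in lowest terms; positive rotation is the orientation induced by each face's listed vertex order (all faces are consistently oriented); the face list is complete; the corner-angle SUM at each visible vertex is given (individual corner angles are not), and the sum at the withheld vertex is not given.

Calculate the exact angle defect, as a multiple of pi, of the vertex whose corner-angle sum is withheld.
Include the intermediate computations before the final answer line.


V = 6, E = 12, F = 8; chi = V - E + F = 2
Gauss-Bonnet: total defect = 2*pi*chi = 4*pi; visible defects sum to (23/8)*pi

Answer: defect(P4) = (9/8)*pi


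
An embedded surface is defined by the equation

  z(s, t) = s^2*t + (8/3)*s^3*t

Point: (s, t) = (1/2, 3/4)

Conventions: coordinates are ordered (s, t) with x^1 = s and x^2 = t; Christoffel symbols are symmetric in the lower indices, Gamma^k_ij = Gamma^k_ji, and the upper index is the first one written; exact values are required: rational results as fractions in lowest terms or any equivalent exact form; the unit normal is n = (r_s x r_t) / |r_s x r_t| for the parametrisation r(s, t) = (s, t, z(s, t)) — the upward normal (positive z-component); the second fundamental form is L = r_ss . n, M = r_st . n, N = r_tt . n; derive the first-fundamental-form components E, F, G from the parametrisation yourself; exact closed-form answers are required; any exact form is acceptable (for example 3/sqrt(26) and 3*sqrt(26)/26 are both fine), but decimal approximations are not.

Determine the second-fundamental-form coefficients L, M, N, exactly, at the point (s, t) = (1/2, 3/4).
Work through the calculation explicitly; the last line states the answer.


z_s = 9/4, z_t = 7/12, z_ss = 15/2, z_st = 3, z_tt = 0
E = 97/16, F = 21/16, G = 193/144; answer radicand W^2 = 461/72
unnormalised second-form numerators: l = 15/2, m = 3, n = 0; L = l/sqrt(461/72), and similarly M = m/sqrt(W^2), N = n/sqrt(W^2)

Answer: L = 45*sqrt(922)/461, M = 18*sqrt(922)/461, N = 0


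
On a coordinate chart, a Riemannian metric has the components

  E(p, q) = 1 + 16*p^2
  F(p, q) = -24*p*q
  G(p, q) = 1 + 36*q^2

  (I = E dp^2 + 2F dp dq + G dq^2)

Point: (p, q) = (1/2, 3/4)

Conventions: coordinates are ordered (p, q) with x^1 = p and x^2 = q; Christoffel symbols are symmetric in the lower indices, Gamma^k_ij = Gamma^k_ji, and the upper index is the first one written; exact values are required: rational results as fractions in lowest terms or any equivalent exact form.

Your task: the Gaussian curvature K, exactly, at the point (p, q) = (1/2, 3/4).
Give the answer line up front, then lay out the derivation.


Answer: K = -384/10201

E = 5, F = -9, G = 85/4, EG - F^2 = 101/4 at the point
E_p = 16, E_q = 0, F_p = -18, F_q = -12, G_p = 0, G_q = 54
E_qq = 0, F_pq = -24, G_pp = 0
By Brioschi, K is (det M1 - det M2) divided by (EG - F^2) squared.
M1 = [[-E_qq/2 + F_pq - G_pp/2, E_p/2, F_p - E_q/2], [F_q - G_p/2, E, F], [G_q/2, F, G]] = [[-24, 8, -18], [-12, 5, -9], [27, -9, 85/4]]; det M1 = -24
M2 = [[0, E_q/2, G_p/2], [E_q/2, E, F], [G_p/2, F, G]] = [[0, 0, 0], [0, 5, -9], [0, -9, 85/4]]; det M2 = 0
det M1 - det M2 = -24; K = -24 / (101/4)^2 = -384/10201


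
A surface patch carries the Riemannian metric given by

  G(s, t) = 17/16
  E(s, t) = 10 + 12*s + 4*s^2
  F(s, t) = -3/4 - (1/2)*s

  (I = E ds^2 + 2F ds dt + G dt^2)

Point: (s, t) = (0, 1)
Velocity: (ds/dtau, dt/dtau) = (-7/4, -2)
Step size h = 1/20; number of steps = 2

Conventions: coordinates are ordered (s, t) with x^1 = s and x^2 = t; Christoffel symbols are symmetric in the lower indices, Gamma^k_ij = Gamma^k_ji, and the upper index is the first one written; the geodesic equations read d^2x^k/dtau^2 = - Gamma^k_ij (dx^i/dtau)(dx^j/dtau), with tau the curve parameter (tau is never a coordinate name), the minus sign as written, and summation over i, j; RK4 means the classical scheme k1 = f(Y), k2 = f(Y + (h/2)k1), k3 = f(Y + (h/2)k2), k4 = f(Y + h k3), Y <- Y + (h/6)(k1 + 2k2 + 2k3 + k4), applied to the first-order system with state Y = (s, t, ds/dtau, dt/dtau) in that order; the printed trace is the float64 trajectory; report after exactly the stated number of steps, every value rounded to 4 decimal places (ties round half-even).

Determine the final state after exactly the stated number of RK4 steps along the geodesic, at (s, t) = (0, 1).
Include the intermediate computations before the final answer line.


f(Y) = (ds/dtau, dt/dtau, -Gamma^s_ij Y'^i Y'^j, -Gamma^t_ij Y'^i Y'^j) with the Gammas evaluated at the stage position; h = 0.050000; intermediate values shown to 6 dp
step 0: s = 0.0000, t = 1.0000, ds/dtau = -1.7500, dt/dtau = -2.0000
step 1:
  k1: at (s, t) = (0.000000, 1.000000), (ds/dtau, dt/dtau) = (-1.750000, -2.000000); Gamma_sss = 0.596273, Gamma_sst = 0.000000, Gamma_stt = 0.000000, Gamma_tss = -0.049689, Gamma_tst = 0.000000, Gamma_ttt = 0.000000; k1 = (-1.750000, -2.000000, -1.826087, 0.152174)
  k2: at (s, t) = (-0.043750, 0.950000), (ds/dtau, dt/dtau) = (-1.795652, -1.996196); Gamma_sss = 0.610257, Gamma_sst = 0.000000, Gamma_stt = 0.000000, Gamma_tss = -0.052383, Gamma_tst = 0.000000, Gamma_ttt = 0.000000; k2 = (-1.795652, -1.996196, -1.967693, 0.168901)
  k3: at (s, t) = (-0.044891, 0.950095), (ds/dtau, dt/dtau) = (-1.799192, -1.995777); Gamma_sss = 0.610629, Gamma_sst = 0.000000, Gamma_stt = 0.000000, Gamma_tss = -0.052456, Gamma_tst = 0.000000, Gamma_ttt = 0.000000; k3 = (-1.799192, -1.995777, -1.976663, 0.169804)
  k4: at (s, t) = (-0.089960, 0.900211), (ds/dtau, dt/dtau) = (-1.848833, -1.991510); Gamma_sss = 0.625617, Gamma_sst = 0.000000, Gamma_stt = 0.000000, Gamma_tss = -0.055461, Gamma_tst = 0.000000, Gamma_ttt = 0.000000; k4 = (-1.848833, -1.991510, -2.138475, 0.189576)
  Y <- Y + (h/6)(k1 + 2k2 + 2k3 + k4): s = -0.0899, t = 0.9002, ds/dtau = -1.8488, dt/dtau = -1.9915
step 2:
  k1: at (s, t) = (-0.089904, 0.900205), (ds/dtau, dt/dtau) = (-1.848777, -1.991507); Gamma_sss = 0.625598, Gamma_sst = 0.000000, Gamma_stt = 0.000000, Gamma_tss = -0.055457, Gamma_tst = 0.000000, Gamma_ttt = 0.000000; k1 = (-1.848777, -1.991507, -2.138281, 0.189551)
  k2: at (s, t) = (-0.136124, 0.850417), (ds/dtau, dt/dtau) = (-1.902234, -1.986768); Gamma_sss = 0.641588, Gamma_sst = 0.000000, Gamma_stt = 0.000000, Gamma_tss = -0.058802, Gamma_tst = 0.000000, Gamma_ttt = 0.000000; k2 = (-1.902234, -1.986768, -2.321582, 0.212774)
  k3: at (s, t) = (-0.137460, 0.850535), (ds/dtau, dt/dtau) = (-1.906817, -1.986188); Gamma_sss = 0.642059, Gamma_sst = 0.000000, Gamma_stt = 0.000000, Gamma_tss = -0.058903, Gamma_tst = 0.000000, Gamma_ttt = 0.000000; k3 = (-1.906817, -1.986188, -2.334496, 0.214168)
  k4: at (s, t) = (-0.185245, 0.800895), (ds/dtau, dt/dtau) = (-1.965502, -1.980799); Gamma_sss = 0.659288, Gamma_sst = 0.000000, Gamma_stt = 0.000000, Gamma_tss = -0.062682, Gamma_tst = 0.000000, Gamma_ttt = 0.000000; k4 = (-1.965502, -1.980799, -2.546959, 0.242152)
  Y <- Y + (h/6)(k1 + 2k2 + 2k3 + k4): s = -0.1852, t = 0.8009, ds/dtau = -1.9654, dt/dtau = -1.9808

Answer: s = -0.1852, t = 0.8009, ds/dtau = -1.9654, dt/dtau = -1.9808


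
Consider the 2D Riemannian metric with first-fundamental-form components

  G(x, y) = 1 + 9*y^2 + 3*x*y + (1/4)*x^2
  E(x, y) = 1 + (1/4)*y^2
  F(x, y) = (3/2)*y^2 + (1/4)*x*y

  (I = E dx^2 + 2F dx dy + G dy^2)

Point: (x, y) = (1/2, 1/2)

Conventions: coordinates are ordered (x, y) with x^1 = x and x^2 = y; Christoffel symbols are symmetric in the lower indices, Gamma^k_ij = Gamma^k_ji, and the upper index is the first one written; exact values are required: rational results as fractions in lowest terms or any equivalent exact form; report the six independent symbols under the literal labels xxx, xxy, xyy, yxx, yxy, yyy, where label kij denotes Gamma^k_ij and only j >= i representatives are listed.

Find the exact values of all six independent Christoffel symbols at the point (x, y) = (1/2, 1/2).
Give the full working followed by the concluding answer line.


E = 17/16, F = 7/16, G = 65/16 at the point
E_x = 0, E_y = 1/4, F_x = 1/8, F_y = 13/8, G_x = 7/4, G_y = 21/2
EG - F^2 = 33/8;  g^inv = (8/33) * [[65/16, -7/16], [-7/16, 17/16]]
first-kind symbols [ij,l] = (1/2)(d_i g_jl + d_j g_il - d_l g_ij): [xx,x] = E_x/2 = 0, [xx,y] = F_x - E_y/2 = 0, [xy,x] = E_y/2 = 1/8, [xy,y] = G_x/2 = 7/8, [yy,x] = F_y - G_x/2 = 3/4, [yy,y] = G_y/2 = 21/4
Gamma^x_ij = (G*[ij,x] - F*[ij,y])/(EG - F^2), Gamma^y_ij = (E*[ij,y] - F*[ij,x])/(EG - F^2)

Answer: Gamma_xxx = 0, Gamma_xxy = 1/33, Gamma_xyy = 2/11, Gamma_yxx = 0, Gamma_yxy = 7/33, Gamma_yyy = 14/11


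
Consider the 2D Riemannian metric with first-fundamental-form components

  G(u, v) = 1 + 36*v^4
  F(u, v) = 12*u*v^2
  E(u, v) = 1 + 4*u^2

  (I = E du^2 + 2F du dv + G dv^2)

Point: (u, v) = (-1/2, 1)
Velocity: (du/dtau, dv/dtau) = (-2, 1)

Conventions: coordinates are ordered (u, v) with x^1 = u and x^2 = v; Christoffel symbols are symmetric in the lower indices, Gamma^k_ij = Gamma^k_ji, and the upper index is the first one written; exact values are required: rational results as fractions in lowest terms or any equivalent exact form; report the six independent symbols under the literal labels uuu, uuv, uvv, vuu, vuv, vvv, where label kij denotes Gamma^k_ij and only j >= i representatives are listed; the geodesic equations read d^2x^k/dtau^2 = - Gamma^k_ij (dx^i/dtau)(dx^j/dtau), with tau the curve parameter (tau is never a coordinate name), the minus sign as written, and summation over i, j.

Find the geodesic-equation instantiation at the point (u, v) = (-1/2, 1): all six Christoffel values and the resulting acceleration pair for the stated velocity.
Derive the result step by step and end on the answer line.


E = 2, F = -6, G = 37 at the point
E_u = -4, E_v = 0, F_u = 12, F_v = -12, G_u = 0, G_v = 144
EG - F^2 = 38;  g^inv = (1/38) * [[37, 6], [6, 2]]
first-kind symbols [ij,l] = (1/2)(d_i g_jl + d_j g_il - d_l g_ij): [uu,u] = E_u/2 = -2, [uu,v] = F_u - E_v/2 = 12, [uv,u] = E_v/2 = 0, [uv,v] = G_u/2 = 0, [vv,u] = F_v - G_u/2 = -12, [vv,v] = G_v/2 = 72
Gamma^u_ij = (G*[ij,u] - F*[ij,v])/(EG - F^2), Gamma^v_ij = (E*[ij,v] - F*[ij,u])/(EG - F^2)
Gamma_uuu = -1/19, Gamma_uuv = 0, Gamma_uvv = -6/19, Gamma_vuu = 6/19, Gamma_vuv = 0, Gamma_vvv = 36/19
d^2u/dtau^2 = -(Gamma_uuu*(-2)^2 + 2*Gamma_uuv*(-2)*(1) + Gamma_uvv*(1)^2) = 10/19
d^2v/dtau^2 = -(Gamma_vuu*(-2)^2 + 2*Gamma_vuv*(-2)*(1) + Gamma_vvv*(1)^2) = -60/19

Answer: Gamma_uuu = -1/19, Gamma_uuv = 0, Gamma_uvv = -6/19, Gamma_vuu = 6/19, Gamma_vuv = 0, Gamma_vvv = 36/19; accelerations (d^2u/dtau^2, d^2v/dtau^2) = (10/19, -60/19)


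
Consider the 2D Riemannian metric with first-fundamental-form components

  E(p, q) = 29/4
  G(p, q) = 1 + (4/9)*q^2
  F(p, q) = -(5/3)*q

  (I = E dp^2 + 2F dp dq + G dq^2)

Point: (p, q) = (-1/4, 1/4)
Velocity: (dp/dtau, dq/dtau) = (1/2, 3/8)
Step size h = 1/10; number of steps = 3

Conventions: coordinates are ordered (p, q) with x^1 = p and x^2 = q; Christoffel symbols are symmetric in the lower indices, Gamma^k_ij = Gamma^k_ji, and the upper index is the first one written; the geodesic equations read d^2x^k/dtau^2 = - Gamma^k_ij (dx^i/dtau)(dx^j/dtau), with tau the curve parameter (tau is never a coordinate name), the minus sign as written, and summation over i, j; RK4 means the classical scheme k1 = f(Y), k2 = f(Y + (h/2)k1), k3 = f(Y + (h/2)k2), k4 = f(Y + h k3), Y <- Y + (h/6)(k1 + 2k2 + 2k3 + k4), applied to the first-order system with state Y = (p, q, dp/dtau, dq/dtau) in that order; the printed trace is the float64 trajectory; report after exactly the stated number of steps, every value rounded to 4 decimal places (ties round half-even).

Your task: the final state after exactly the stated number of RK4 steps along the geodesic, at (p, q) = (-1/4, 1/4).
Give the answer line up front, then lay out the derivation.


Answer: p = -0.0986, q = 0.3624, dp/dtau = 0.5096, dq/dtau = 0.3742

f(Y) = (dp/dtau, dq/dtau, -Gamma^p_ij Y'^i Y'^j, -Gamma^q_ij Y'^i Y'^j) with the Gammas evaluated at the stage position; h = 0.100000; intermediate values shown to 6 dp
step 0: p = -0.2500, q = 0.2500, dp/dtau = 0.5000, dq/dtau = 0.3750
step 1:
  k1: at (p, q) = (-0.250000, 0.250000), (dp/dtau, dq/dtau) = (0.500000, 0.375000); Gamma_ppp = 0.000000, Gamma_ppq = 0.000000, Gamma_pqq = -0.229008, Gamma_qpp = 0.000000, Gamma_qpq = 0.000000, Gamma_qqq = 0.015267; k1 = (0.500000, 0.375000, 0.032204, -0.002147)
  k2: at (p, q) = (-0.225000, 0.268750), (dp/dtau, dq/dtau) = (0.501610, 0.374893); Gamma_ppp = 0.000000, Gamma_ppq = 0.000000, Gamma_pqq = -0.228872, Gamma_qpp = 0.000000, Gamma_qpq = 0.000000, Gamma_qqq = 0.016402; k2 = (0.501610, 0.374893, 0.032167, -0.002305)
  k3: at (p, q) = (-0.224919, 0.268745), (dp/dtau, dq/dtau) = (0.501608, 0.374885); Gamma_ppp = 0.000000, Gamma_ppq = 0.000000, Gamma_pqq = -0.228872, Gamma_qpp = 0.000000, Gamma_qpq = 0.000000, Gamma_qqq = 0.016402; k3 = (0.501608, 0.374885, 0.032165, -0.002305)
  k4: at (p, q) = (-0.199839, 0.287488), (dp/dtau, dq/dtau) = (0.503217, 0.374769); Gamma_ppp = 0.000000, Gamma_ppq = 0.000000, Gamma_pqq = -0.228726, Gamma_qpp = 0.000000, Gamma_qpq = 0.000000, Gamma_qqq = 0.017535; k4 = (0.503217, 0.374769, 0.032125, -0.002463)
  Y <- Y + (h/6)(k1 + 2k2 + 2k3 + k4): p = -0.1998, q = 0.2875, dp/dtau = 0.5032, dq/dtau = 0.3748
step 2:
  k1: at (p, q) = (-0.199839, 0.287489), (dp/dtau, dq/dtau) = (0.503217, 0.374769); Gamma_ppp = 0.000000, Gamma_ppq = 0.000000, Gamma_pqq = -0.228726, Gamma_qpp = 0.000000, Gamma_qpq = 0.000000, Gamma_qqq = 0.017535; k1 = (0.503217, 0.374769, 0.032125, -0.002463)
  k2: at (p, q) = (-0.174678, 0.306227), (dp/dtau, dq/dtau) = (0.504823, 0.374646); Gamma_ppp = 0.000000, Gamma_ppq = 0.000000, Gamma_pqq = -0.228571, Gamma_qpp = 0.000000, Gamma_qpq = 0.000000, Gamma_qqq = 0.018665; k2 = (0.504823, 0.374646, 0.032082, -0.002620)
  k3: at (p, q) = (-0.174598, 0.306221), (dp/dtau, dq/dtau) = (0.504821, 0.374638); Gamma_ppp = 0.000000, Gamma_ppq = 0.000000, Gamma_pqq = -0.228571, Gamma_qpp = 0.000000, Gamma_qpq = 0.000000, Gamma_qqq = 0.018665; k3 = (0.504821, 0.374638, 0.032081, -0.002620)
  k4: at (p, q) = (-0.149357, 0.324953), (dp/dtau, dq/dtau) = (0.506425, 0.374508); Gamma_ppp = 0.000000, Gamma_ppq = 0.000000, Gamma_pqq = -0.228407, Gamma_qpp = 0.000000, Gamma_qpq = 0.000000, Gamma_qqq = 0.019792; k4 = (0.506425, 0.374508, 0.032035, -0.002776)
  Y <- Y + (h/6)(k1 + 2k2 + 2k3 + k4): p = -0.1494, q = 0.3250, dp/dtau = 0.5064, dq/dtau = 0.3745
step 3:
  k1: at (p, q) = (-0.149357, 0.324953), (dp/dtau, dq/dtau) = (0.506425, 0.374508); Gamma_ppp = 0.000000, Gamma_ppq = 0.000000, Gamma_pqq = -0.228407, Gamma_qpp = 0.000000, Gamma_qpq = 0.000000, Gamma_qqq = 0.019792; k1 = (0.506425, 0.374508, 0.032035, -0.002776)
  k2: at (p, q) = (-0.124036, 0.343678), (dp/dtau, dq/dtau) = (0.508026, 0.374369); Gamma_ppp = 0.000000, Gamma_ppq = 0.000000, Gamma_pqq = -0.228232, Gamma_qpp = 0.000000, Gamma_qpq = 0.000000, Gamma_qqq = 0.020917; k2 = (0.508026, 0.374369, 0.031987, -0.002932)
  k3: at (p, q) = (-0.123956, 0.343671), (dp/dtau, dq/dtau) = (0.508024, 0.374361); Gamma_ppp = 0.000000, Gamma_ppq = 0.000000, Gamma_pqq = -0.228233, Gamma_qpp = 0.000000, Gamma_qpq = 0.000000, Gamma_qqq = 0.020917; k3 = (0.508024, 0.374361, 0.031986, -0.002931)
  k4: at (p, q) = (-0.098555, 0.362389), (dp/dtau, dq/dtau) = (0.509623, 0.374214); Gamma_ppp = 0.000000, Gamma_ppq = 0.000000, Gamma_pqq = -0.228049, Gamma_qpp = 0.000000, Gamma_qpq = 0.000000, Gamma_qqq = 0.022038; k4 = (0.509623, 0.374214, 0.031935, -0.003086)
  Y <- Y + (h/6)(k1 + 2k2 + 2k3 + k4): p = -0.0986, q = 0.3624, dp/dtau = 0.5096, dq/dtau = 0.3742


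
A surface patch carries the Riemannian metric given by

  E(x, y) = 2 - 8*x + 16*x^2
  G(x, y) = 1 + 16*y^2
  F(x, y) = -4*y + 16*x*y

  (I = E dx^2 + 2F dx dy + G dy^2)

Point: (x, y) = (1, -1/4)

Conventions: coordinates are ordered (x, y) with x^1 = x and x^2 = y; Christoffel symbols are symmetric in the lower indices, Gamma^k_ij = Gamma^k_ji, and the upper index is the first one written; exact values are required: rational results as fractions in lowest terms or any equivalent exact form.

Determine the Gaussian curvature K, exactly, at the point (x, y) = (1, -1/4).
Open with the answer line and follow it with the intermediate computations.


Answer: K = 16/121

E = 10, F = -3, G = 2, EG - F^2 = 11 at the point
E_x = 24, E_y = 0, F_x = -4, F_y = 12, G_x = 0, G_y = -8
E_yy = 0, F_xy = 16, G_xx = 0
By Brioschi, K is (det M1 - det M2) divided by (EG - F^2) squared.
M1 = [[-E_yy/2 + F_xy - G_xx/2, E_x/2, F_x - E_y/2], [F_y - G_x/2, E, F], [G_y/2, F, G]] = [[16, 12, -4], [12, 10, -3], [-4, -3, 2]]; det M1 = 16
M2 = [[0, E_y/2, G_x/2], [E_y/2, E, F], [G_x/2, F, G]] = [[0, 0, 0], [0, 10, -3], [0, -3, 2]]; det M2 = 0
det M1 - det M2 = 16; K = 16 / (11)^2 = 16/121


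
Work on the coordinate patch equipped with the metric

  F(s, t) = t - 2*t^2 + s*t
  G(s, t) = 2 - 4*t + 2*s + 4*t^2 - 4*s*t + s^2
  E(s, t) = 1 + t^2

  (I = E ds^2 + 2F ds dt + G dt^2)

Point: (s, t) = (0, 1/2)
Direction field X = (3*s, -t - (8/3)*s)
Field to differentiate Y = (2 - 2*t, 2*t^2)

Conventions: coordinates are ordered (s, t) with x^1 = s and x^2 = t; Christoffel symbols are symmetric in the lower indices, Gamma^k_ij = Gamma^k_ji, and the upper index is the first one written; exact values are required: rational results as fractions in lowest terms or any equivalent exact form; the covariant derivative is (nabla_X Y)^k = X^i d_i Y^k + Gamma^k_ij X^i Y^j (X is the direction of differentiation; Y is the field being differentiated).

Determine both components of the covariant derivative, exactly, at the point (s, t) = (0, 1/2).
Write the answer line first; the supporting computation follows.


Answer: (nabla_X Y)^s = 1, (nabla_X Y)^t = -1

E = 5/4, F = 0, G = 1 at the point
E_s = 0, E_t = 1, F_s = 1/2, F_t = -1, G_s = 0, G_t = 0
EG - F^2 = 5/4;  g^inv = (4/5) * [[1, 0], [0, 5/4]]
first-kind symbols [ij,l] = (1/2)(d_i g_jl + d_j g_il - d_l g_ij): [ss,s] = E_s/2 = 0, [ss,t] = F_s - E_t/2 = 0, [st,s] = E_t/2 = 1/2, [st,t] = G_s/2 = 0, [tt,s] = F_t - G_s/2 = -1, [tt,t] = G_t/2 = 0
Gamma^s_ij = (G*[ij,s] - F*[ij,t])/(EG - F^2), Gamma^t_ij = (E*[ij,t] - F*[ij,s])/(EG - F^2)
Gamma_sss = 0, Gamma_sst = 2/5, Gamma_stt = -4/5, Gamma_tss = 0, Gamma_tst = 0, Gamma_ttt = 0
X = (0, -1/2), Y = (1, 1/2) at the point


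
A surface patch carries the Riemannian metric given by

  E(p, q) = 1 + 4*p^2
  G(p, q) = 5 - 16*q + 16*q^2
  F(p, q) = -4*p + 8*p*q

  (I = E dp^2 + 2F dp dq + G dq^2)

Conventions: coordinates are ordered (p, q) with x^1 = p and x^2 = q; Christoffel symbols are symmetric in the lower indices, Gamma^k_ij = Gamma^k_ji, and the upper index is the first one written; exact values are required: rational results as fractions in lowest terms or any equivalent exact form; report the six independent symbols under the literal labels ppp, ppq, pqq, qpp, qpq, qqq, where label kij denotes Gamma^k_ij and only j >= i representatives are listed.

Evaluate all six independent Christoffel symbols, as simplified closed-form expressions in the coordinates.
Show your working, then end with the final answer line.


E = 1 + 4*p^2; F = -4*p + 8*p*q; G = 5 - 16*q + 16*q^2
Gamma^k_ij = (1/2) g^{kl} (d_i g_jl + d_j g_il - d_l g_ij), with g^inv = (1/(EG-F^2)) [[G, -F], [-F, E]]
first partials: E_p = 8*p, E_q = 0, F_p = -4 + 8*q, F_q = 8*p, G_p = 0, G_q = -16 + 32*q
D = EG - F^2 = 5 - 16*q + 16*q^2 + 4*p^2
expanded: Gamma^p_pp = (G E_p - 2F F_p + F E_q)/(2D), Gamma^p_pq = (G E_q - F G_p)/(2D), Gamma^p_qq = (2G F_q - G G_p - F G_q)/(2D), Gamma^q_pp = (2E F_p - E E_q - F E_p)/(2D), Gamma^q_pq = (E G_p - F E_q)/(2D), Gamma^q_qq = (E G_q - 2F F_q + F G_p)/(2D); substitute and cancel common factors

Answer: Gamma_ppp = 4*p/(4*p^2 + 16*q^2 - 16*q + 5), Gamma_ppq = 0, Gamma_pqq = 8*p/(4*p^2 + 16*q^2 - 16*q + 5), Gamma_qpp = (8*q - 4)/(4*p^2 + 16*q^2 - 16*q + 5), Gamma_qpq = 0, Gamma_qqq = (16*q - 8)/(4*p^2 + 16*q^2 - 16*q + 5)


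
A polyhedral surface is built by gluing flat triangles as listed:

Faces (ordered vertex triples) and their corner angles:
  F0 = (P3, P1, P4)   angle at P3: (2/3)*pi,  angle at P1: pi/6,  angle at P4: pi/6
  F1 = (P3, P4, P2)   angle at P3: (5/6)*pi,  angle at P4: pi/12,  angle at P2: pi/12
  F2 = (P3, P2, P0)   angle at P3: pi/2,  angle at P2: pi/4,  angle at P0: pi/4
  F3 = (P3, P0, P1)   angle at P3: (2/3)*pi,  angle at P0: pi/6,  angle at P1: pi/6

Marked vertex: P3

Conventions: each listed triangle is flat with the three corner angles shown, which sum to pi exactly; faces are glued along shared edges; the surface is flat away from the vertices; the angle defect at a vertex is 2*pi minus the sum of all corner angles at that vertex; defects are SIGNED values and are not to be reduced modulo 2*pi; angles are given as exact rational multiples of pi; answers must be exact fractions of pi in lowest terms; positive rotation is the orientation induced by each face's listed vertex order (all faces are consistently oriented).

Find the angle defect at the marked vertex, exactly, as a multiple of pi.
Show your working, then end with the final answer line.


Sum of corner angles at P3: (8/3)*pi
defect = 2*pi - (8/3)*pi

Answer: defect(P3) = (-2/3)*pi


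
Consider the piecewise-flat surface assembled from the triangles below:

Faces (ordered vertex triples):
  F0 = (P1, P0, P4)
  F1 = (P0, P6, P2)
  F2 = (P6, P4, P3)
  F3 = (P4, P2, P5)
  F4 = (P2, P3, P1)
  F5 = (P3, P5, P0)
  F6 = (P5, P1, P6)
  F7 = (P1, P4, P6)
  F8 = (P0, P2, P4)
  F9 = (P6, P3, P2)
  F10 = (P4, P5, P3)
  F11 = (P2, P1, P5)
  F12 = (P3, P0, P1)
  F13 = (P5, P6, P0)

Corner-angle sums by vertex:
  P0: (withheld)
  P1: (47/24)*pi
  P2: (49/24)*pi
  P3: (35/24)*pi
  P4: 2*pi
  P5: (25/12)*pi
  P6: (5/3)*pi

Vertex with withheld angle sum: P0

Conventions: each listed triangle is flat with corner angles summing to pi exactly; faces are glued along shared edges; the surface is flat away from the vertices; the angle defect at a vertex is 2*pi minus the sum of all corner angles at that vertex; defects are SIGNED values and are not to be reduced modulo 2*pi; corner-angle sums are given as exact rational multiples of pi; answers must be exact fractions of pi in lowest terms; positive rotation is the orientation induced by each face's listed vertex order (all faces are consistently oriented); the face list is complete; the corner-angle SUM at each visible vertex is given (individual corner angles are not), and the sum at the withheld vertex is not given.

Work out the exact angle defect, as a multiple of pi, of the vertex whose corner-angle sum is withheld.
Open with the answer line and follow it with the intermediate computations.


Answer: defect(P0) = (-19/24)*pi

V = 7, E = 21, F = 14; chi = V - E + F = 0
Gauss-Bonnet: total defect = 2*pi*chi = 0; visible defects sum to (19/24)*pi


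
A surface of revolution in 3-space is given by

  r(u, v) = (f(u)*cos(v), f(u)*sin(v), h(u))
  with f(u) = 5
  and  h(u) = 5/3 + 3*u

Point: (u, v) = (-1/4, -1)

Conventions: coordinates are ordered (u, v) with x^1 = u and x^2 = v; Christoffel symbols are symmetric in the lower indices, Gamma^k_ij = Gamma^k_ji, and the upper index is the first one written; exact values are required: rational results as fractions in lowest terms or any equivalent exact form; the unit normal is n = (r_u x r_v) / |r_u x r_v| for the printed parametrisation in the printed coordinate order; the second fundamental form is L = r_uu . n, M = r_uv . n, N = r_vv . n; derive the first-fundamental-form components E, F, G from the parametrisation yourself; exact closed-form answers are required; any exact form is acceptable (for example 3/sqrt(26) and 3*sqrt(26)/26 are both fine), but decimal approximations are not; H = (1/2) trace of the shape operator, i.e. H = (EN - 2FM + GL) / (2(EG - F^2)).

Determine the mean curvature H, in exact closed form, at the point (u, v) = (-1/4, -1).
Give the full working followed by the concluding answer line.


f = 5, f' = 0, f'' = 0, h' = 3, h'' = 0
E = 9, F = 0, G = 25; answer radicand W^2 = 9
unnormalised second-form numerators: l = 0, m = 0, n = 15; L = l/sqrt(9), and similarly M = m/sqrt(W^2), N = n/sqrt(W^2)
H = (E*n - 2*F*m + G*l) / (2*(EG - F^2)*sqrt(W^2)); E*n - 2*F*m + G*l = 135, EG - F^2 = 225, so H = (3/10)/sqrt(9)

Answer: H = 1/10


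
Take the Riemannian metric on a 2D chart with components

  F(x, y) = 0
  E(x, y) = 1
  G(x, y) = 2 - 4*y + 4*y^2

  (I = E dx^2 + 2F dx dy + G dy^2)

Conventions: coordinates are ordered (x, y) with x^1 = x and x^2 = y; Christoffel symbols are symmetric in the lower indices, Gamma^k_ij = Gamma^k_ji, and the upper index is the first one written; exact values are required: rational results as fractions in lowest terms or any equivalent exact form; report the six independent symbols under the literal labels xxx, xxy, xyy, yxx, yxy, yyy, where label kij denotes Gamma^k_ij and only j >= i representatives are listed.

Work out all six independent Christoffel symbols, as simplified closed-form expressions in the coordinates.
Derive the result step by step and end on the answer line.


E = 1; F = 0; G = 2 - 4*y + 4*y^2
Gamma^k_ij = (1/2) g^{kl} (d_i g_jl + d_j g_il - d_l g_ij), with g^inv = (1/(EG-F^2)) [[G, -F], [-F, E]]
first partials: E_x = 0, E_y = 0, F_x = 0, F_y = 0, G_x = 0, G_y = -4 + 8*y
D = EG - F^2 = 2 - 4*y + 4*y^2
expanded: Gamma^x_xx = (G E_x - 2F F_x + F E_y)/(2D), Gamma^x_xy = (G E_y - F G_x)/(2D), Gamma^x_yy = (2G F_y - G G_x - F G_y)/(2D), Gamma^y_xx = (2E F_x - E E_y - F E_x)/(2D), Gamma^y_xy = (E G_x - F E_y)/(2D), Gamma^y_yy = (E G_y - 2F F_y + F G_x)/(2D); substitute and cancel common factors

Answer: Gamma_xxx = 0, Gamma_xxy = 0, Gamma_xyy = 0, Gamma_yxx = 0, Gamma_yxy = 0, Gamma_yyy = (2*y - 1)/(2*y^2 - 2*y + 1)


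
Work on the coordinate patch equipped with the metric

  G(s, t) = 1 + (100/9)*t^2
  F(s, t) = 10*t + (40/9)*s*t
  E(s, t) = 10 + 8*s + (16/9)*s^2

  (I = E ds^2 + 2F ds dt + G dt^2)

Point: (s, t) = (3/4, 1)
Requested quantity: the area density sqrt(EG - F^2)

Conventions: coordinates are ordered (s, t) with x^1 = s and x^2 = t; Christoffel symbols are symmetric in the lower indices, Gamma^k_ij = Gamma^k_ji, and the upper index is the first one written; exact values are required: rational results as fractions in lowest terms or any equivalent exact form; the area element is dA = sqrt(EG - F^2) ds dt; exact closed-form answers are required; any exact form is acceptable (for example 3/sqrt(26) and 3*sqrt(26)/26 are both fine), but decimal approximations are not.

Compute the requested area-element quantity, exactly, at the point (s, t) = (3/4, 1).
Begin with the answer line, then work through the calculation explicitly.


Answer: sqrt(EG - F^2) = sqrt(253)/3

E = 17, F = 40/3, G = 109/9; EG - F^2 = 253/9


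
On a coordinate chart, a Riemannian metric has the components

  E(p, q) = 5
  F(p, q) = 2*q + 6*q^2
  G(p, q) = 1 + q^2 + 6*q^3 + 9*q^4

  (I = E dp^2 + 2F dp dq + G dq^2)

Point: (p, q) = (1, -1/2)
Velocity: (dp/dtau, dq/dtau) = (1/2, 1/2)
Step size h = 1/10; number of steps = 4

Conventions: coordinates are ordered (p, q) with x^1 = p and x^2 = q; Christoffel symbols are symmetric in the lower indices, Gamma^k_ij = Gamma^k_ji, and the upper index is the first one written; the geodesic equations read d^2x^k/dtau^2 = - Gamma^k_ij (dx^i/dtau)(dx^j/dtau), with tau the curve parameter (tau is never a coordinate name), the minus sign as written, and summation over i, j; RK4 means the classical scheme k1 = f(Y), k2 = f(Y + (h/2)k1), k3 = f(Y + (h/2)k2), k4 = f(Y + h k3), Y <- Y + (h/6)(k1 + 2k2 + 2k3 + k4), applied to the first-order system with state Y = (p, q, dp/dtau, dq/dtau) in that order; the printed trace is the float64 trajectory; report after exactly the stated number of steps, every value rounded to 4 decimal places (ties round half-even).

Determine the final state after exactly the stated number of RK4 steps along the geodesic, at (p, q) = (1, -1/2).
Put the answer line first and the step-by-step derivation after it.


Answer: p = 1.2128, q = -0.2990, dp/dtau = 0.5562, dq/dtau = 0.5031

f(Y) = (dp/dtau, dq/dtau, -Gamma^p_ij Y'^i Y'^j, -Gamma^q_ij Y'^i Y'^j) with the Gammas evaluated at the stage position; h = 0.100000; intermediate values shown to 6 dp
step 0: p = 1.0000, q = -0.5000, dp/dtau = 0.5000, dq/dtau = 0.5000
step 1:
  k1: at (p, q) = (1.000000, -0.500000), (dp/dtau, dq/dtau) = (0.500000, 0.500000); Gamma_ppp = 0.000000, Gamma_ppq = 0.000000, Gamma_pqq = -0.790123, Gamma_qpp = 0.000000, Gamma_qpq = 0.000000, Gamma_qqq = -0.098765; k1 = (0.500000, 0.500000, 0.197531, 0.024691)
  k2: at (p, q) = (1.025000, -0.475000), (dp/dtau, dq/dtau) = (0.509877, 0.501235); Gamma_ppp = 0.000000, Gamma_ppq = 0.000000, Gamma_pqq = -0.734017, Gamma_qpp = 0.000000, Gamma_qpq = 0.000000, Gamma_qqq = -0.074090; k2 = (0.509877, 0.501235, 0.184412, 0.018614)
  k3: at (p, q) = (1.025494, -0.474938), (dp/dtau, dq/dtau) = (0.509221, 0.500931); Gamma_ppp = 0.000000, Gamma_ppq = 0.000000, Gamma_pqq = -0.733877, Gamma_qpp = 0.000000, Gamma_qpq = 0.000000, Gamma_qqq = -0.074034; k3 = (0.509221, 0.500931, 0.184153, 0.018577)
  k4: at (p, q) = (1.050922, -0.449907), (dp/dtau, dq/dtau) = (0.518415, 0.501858); Gamma_ppp = 0.000000, Gamma_ppq = 0.000000, Gamma_pqq = -0.676427, Gamma_qpp = 0.000000, Gamma_qpq = 0.000000, Gamma_qqq = -0.053215; k4 = (0.518415, 0.501858, 0.170366, 0.013403)
  Y <- Y + (h/6)(k1 + 2k2 + 2k3 + k4): p = 1.0509, q = -0.4499, dp/dtau = 0.5184, dq/dtau = 0.5019
step 2:
  k1: at (p, q) = (1.050943, -0.449897), (dp/dtau, dq/dtau) = (0.518417, 0.501875); Gamma_ppp = 0.000000, Gamma_ppq = 0.000000, Gamma_pqq = -0.676404, Gamma_qpp = 0.000000, Gamma_qpq = 0.000000, Gamma_qqq = -0.053208; k1 = (0.518417, 0.501875, 0.170371, 0.013402)
  k2: at (p, q) = (1.076864, -0.424803), (dp/dtau, dq/dtau) = (0.526936, 0.502545); Gamma_ppp = 0.000000, Gamma_ppq = 0.000000, Gamma_pqq = -0.617848, Gamma_qpp = 0.000000, Gamma_qpq = 0.000000, Gamma_qqq = -0.036011; k2 = (0.526936, 0.502545, 0.156038, 0.009095)
  k3: at (p, q) = (1.077290, -0.424770), (dp/dtau, dq/dtau) = (0.526219, 0.502329); Gamma_ppp = 0.000000, Gamma_ppq = 0.000000, Gamma_pqq = -0.617770, Gamma_qpp = 0.000000, Gamma_qpq = 0.000000, Gamma_qqq = -0.035991; k3 = (0.526219, 0.502329, 0.155885, 0.009082)
  k4: at (p, q) = (1.103565, -0.399664), (dp/dtau, dq/dtau) = (0.534006, 0.502783); Gamma_ppp = 0.000000, Gamma_ppq = 0.000000, Gamma_pqq = -0.558487, Gamma_qpp = 0.000000, Gamma_qpq = 0.000000, Gamma_qqq = -0.022208; k4 = (0.534006, 0.502783, 0.141180, 0.005614)
  Y <- Y + (h/6)(k1 + 2k2 + 2k3 + k4): p = 1.1036, q = -0.3997, dp/dtau = 0.5340, dq/dtau = 0.5028
step 3:
  k1: at (p, q) = (1.103589, -0.399657), (dp/dtau, dq/dtau) = (0.534007, 0.502797); Gamma_ppp = 0.000000, Gamma_ppq = 0.000000, Gamma_pqq = -0.558470, Gamma_qpp = 0.000000, Gamma_qpq = 0.000000, Gamma_qqq = -0.022205; k1 = (0.534007, 0.502797, 0.141184, 0.005613)
  k2: at (p, q) = (1.130289, -0.374517), (dp/dtau, dq/dtau) = (0.541066, 0.503078); Gamma_ppp = 0.000000, Gamma_ppq = 0.000000, Gamma_pqq = -0.498627, Gamma_qpp = 0.000000, Gamma_qpq = 0.000000, Gamma_qqq = -0.011536; k2 = (0.541066, 0.503078, 0.126196, 0.002920)
  k3: at (p, q) = (1.130642, -0.374503), (dp/dtau, dq/dtau) = (0.540317, 0.502943); Gamma_ppp = 0.000000, Gamma_ppq = 0.000000, Gamma_pqq = -0.498594, Gamma_qpp = 0.000000, Gamma_qpq = 0.000000, Gamma_qqq = -0.011531; k3 = (0.540317, 0.502943, 0.126120, 0.002917)
  k4: at (p, q) = (1.157621, -0.349362), (dp/dtau, dq/dtau) = (0.546619, 0.503089); Gamma_ppp = 0.000000, Gamma_ppq = 0.000000, Gamma_pqq = -0.438445, Gamma_qpp = 0.000000, Gamma_qpq = 0.000000, Gamma_qqq = -0.003683; k4 = (0.546619, 0.503089, 0.110970, 0.000932)
  Y <- Y + (h/6)(k1 + 2k2 + 2k3 + k4): p = 1.1576, q = -0.3494, dp/dtau = 0.5466, dq/dtau = 0.5031
step 4:
  k1: at (p, q) = (1.157646, -0.349358), (dp/dtau, dq/dtau) = (0.546620, 0.503101); Gamma_ppp = 0.000000, Gamma_ppq = 0.000000, Gamma_pqq = -0.438434, Gamma_qpp = 0.000000, Gamma_qpq = 0.000000, Gamma_qqq = -0.003682; k1 = (0.546620, 0.503101, 0.110972, 0.000932)
  k2: at (p, q) = (1.184977, -0.324203), (dp/dtau, dq/dtau) = (0.552169, 0.503148); Gamma_ppp = 0.000000, Gamma_ppq = 0.000000, Gamma_pqq = -0.378081, Gamma_qpp = 0.000000, Gamma_qpq = 0.000000, Gamma_qqq = 0.001679; k2 = (0.552169, 0.503148, 0.095714, -0.000425)
  k3: at (p, q) = (1.185254, -0.324201), (dp/dtau, dq/dtau) = (0.551406, 0.503080); Gamma_ppp = 0.000000, Gamma_ppq = 0.000000, Gamma_pqq = -0.378075, Gamma_qpp = 0.000000, Gamma_qpq = 0.000000, Gamma_qqq = 0.001679; k3 = (0.551406, 0.503080, 0.095687, -0.000425)
  k4: at (p, q) = (1.212786, -0.299050), (dp/dtau, dq/dtau) = (0.556189, 0.503059); Gamma_ppp = 0.000000, Gamma_ppq = 0.000000, Gamma_pqq = -0.317660, Gamma_qpp = 0.000000, Gamma_qpq = 0.000000, Gamma_qqq = 0.004885; k4 = (0.556189, 0.503059, 0.080390, -0.001236)
  Y <- Y + (h/6)(k1 + 2k2 + 2k3 + k4): p = 1.2128, q = -0.2990, dp/dtau = 0.5562, dq/dtau = 0.5031


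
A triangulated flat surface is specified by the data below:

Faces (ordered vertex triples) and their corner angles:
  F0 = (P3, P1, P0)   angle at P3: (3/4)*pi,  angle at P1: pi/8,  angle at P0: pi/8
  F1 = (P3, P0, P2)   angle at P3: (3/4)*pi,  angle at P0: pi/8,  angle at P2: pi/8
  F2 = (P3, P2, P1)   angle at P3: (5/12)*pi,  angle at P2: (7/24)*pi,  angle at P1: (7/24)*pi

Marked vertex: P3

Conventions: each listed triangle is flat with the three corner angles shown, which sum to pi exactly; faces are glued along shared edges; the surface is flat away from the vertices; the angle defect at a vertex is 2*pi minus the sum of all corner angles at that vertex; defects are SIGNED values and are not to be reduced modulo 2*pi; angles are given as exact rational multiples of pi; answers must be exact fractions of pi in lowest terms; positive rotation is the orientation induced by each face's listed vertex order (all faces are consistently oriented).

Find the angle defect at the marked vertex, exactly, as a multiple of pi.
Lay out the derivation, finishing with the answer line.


Sum of corner angles at P3: (23/12)*pi
defect = 2*pi - (23/12)*pi

Answer: defect(P3) = pi/12


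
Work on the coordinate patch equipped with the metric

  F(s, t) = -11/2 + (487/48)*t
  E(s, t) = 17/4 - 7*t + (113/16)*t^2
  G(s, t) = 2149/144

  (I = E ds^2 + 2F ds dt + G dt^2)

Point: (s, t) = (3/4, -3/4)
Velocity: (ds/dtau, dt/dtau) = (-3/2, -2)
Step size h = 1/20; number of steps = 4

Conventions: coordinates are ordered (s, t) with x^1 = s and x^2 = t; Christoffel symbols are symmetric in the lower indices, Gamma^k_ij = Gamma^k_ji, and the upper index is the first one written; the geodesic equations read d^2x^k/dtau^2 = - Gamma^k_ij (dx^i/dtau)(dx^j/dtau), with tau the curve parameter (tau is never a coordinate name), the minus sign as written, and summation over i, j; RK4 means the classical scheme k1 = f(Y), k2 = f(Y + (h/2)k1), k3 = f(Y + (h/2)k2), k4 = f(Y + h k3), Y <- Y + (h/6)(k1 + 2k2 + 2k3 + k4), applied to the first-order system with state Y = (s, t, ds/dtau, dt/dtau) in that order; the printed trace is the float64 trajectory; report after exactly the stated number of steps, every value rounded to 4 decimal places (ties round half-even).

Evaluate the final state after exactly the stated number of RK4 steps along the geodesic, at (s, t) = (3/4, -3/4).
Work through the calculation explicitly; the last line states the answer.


f(Y) = (ds/dtau, dt/dtau, -Gamma^s_ij Y'^i Y'^j, -Gamma^t_ij Y'^i Y'^j) with the Gammas evaluated at the stage position; h = 0.050000; intermediate values shown to 6 dp
step 0: s = 0.7500, t = -0.7500, ds/dtau = -1.5000, dt/dtau = -2.0000
step 1:
  k1: at (s, t) = (0.750000, -0.750000), (ds/dtau, dt/dtau) = (-1.500000, -2.000000); Gamma_sss = 3.948696, Gamma_sst = -4.495164, Gamma_stt = 5.184476, Gamma_tss = 4.058120, Gamma_tst = -3.948696, Gamma_ttt = 4.554209; k1 = (-1.500000, -2.000000, -2.651483, -3.655433)
  k2: at (s, t) = (0.712500, -0.800000), (ds/dtau, dt/dtau) = (-1.566287, -2.091386); Gamma_sss = 4.290570, Gamma_sst = -4.702385, Gamma_stt = 5.214165, Gamma_tss = 4.527943, Gamma_tst = -4.290570, Gamma_ttt = 4.757531; k2 = (-1.566287, -2.091386, -2.524771, -3.807808)
  k3: at (s, t) = (0.710843, -0.802285), (ds/dtau, dt/dtau) = (-1.563119, -2.095195); Gamma_sss = 4.306536, Gamma_sst = -4.711862, Gamma_stt = 5.215477, Gamma_tss = 4.550281, Gamma_tst = -4.306536, Gamma_ttt = 4.766829; k3 = (-1.563119, -2.095195, -2.554392, -3.835366)
  k4: at (s, t) = (0.671844, -0.854760), (ds/dtau, dt/dtau) = (-1.627720, -2.191768); Gamma_sss = 4.681466, Gamma_sst = -4.929660, Gamma_stt = 5.244508, Gamma_tss = 5.084805, Gamma_tst = -4.681466, Gamma_ttt = 4.980462; k4 = (-1.627720, -2.191768, -2.423272, -3.994378)
  Y <- Y + (h/6)(k1 + 2k2 + 2k3 + k4): s = 0.6718, t = -0.8547, ds/dtau = -1.6269, dt/dtau = -2.1911
step 2:
  k1: at (s, t) = (0.671779, -0.854708), (ds/dtau, dt/dtau) = (-1.626942, -2.191135); Gamma_sss = 4.681087, Gamma_sst = -4.929444, Gamma_stt = 5.244480, Gamma_tss = 5.084254, Gamma_tst = -4.681087, Gamma_ttt = 4.980250; k1 = (-1.626942, -2.191135, -2.424227, -3.993517)
  k2: at (s, t) = (0.631105, -0.909486), (ds/dtau, dt/dtau) = (-1.687548, -2.290973); Gamma_sss = 5.089040, Gamma_sst = -5.156807, Gamma_stt = 5.272479, Gamma_tss = 5.687099, Gamma_tst = -5.089040, Gamma_ttt = 5.203192; k2 = (-1.687548, -2.290973, -2.291824, -4.155323)
  k3: at (s, t) = (0.629590, -0.911982), (ds/dtau, dt/dtau) = (-1.684238, -2.295018); Gamma_sss = 5.108026, Gamma_sst = -5.167161, Gamma_stt = 5.273697, Gamma_tss = 5.715684, Gamma_tst = -5.108026, Gamma_ttt = 5.213343; k3 = (-1.684238, -2.295018, -2.321009, -4.183993)
  k4: at (s, t) = (0.587567, -0.969459), (ds/dtau, dt/dtau) = (-1.742993, -2.400334); Gamma_sss = 5.554678, Gamma_sst = -5.405324, Gamma_stt = 5.300335, Gamma_tss = 6.401477, Gamma_tst = -5.554678, Gamma_ttt = 5.446789; k4 = (-1.742993, -2.400334, -2.184467, -4.351142)
  Y <- Y + (h/6)(k1 + 2k2 + 2k3 + k4): s = 0.5875, t = -0.9694, ds/dtau = -1.7422, dt/dtau = -2.3997
step 3:
  k1: at (s, t) = (0.587500, -0.969403), (ds/dtau, dt/dtau) = (-1.742229, -2.399662); Gamma_sss = 5.554239, Gamma_sst = -5.405094, Gamma_stt = 5.300310, Gamma_tss = 6.400790, Gamma_tst = -5.554239, Gamma_ttt = 5.446564; k1 = (-1.742229, -2.399662, -2.185506, -4.350200)
  k2: at (s, t) = (0.543944, -1.029395), (ds/dtau, dt/dtau) = (-1.796866, -2.508417); Gamma_sss = 6.039341, Gamma_sst = -5.652810, Gamma_stt = 5.325156, Gamma_tss = 7.173985, Gamma_tst = -6.039341, Gamma_ttt = 5.689283; k2 = (-1.796866, -2.508417, -2.048400, -4.518582)
  k3: at (s, t) = (0.542578, -1.032114), (ds/dtau, dt/dtau) = (-1.793439, -2.512627); Gamma_sss = 6.061774, Gamma_sst = -5.664008, Gamma_stt = 5.326209, Gamma_tss = 7.210444, Gamma_tst = -6.061774, Gamma_ttt = 5.700253; k3 = (-1.793439, -2.512627, -2.076365, -4.547555)
  k4: at (s, t) = (0.497828, -1.095034), (ds/dtau, dt/dtau) = (-1.846047, -2.627040); Gamma_sss = 6.591515, Gamma_sst = -5.922275, Gamma_stt = 5.348773, Gamma_tss = 8.089127, Gamma_tst = -6.591515, Gamma_ttt = 5.953205; k4 = (-1.846047, -2.627040, -1.935059, -4.719002)
  Y <- Y + (h/6)(k1 + 2k2 + 2k3 + k4): s = 0.4978, t = -1.0950, ds/dtau = -1.8453, dt/dtau = -2.6263
step 4:
  k1: at (s, t) = (0.497759, -1.094976), (ds/dtau, dt/dtau) = (-1.845313, -2.626341); Gamma_sss = 6.591017, Gamma_sst = -5.922037, Gamma_stt = 5.348754, Gamma_tss = 8.088285, Gamma_tst = -6.591017, Gamma_ttt = 5.952973; k1 = (-1.845313, -2.626341, -1.936151, -4.718007)
  k2: at (s, t) = (0.451626, -1.160635), (ds/dtau, dt/dtau) = (-1.893717, -2.744291); Gamma_sss = 7.164778, Gamma_sst = -6.189325, Gamma_stt = 5.368552, Gamma_tss = 9.077755, Gamma_tst = -7.164778, Gamma_ttt = 6.214649; k2 = (-1.893717, -2.744291, -1.794611, -4.888246)
  k3: at (s, t) = (0.450416, -1.163584), (ds/dtau, dt/dtau) = (-1.890178, -2.748547); Gamma_sss = 7.191033, Gamma_sst = -6.201266, Gamma_stt = 5.369349, Gamma_tss = 9.123959, Gamma_tst = -7.191033, Gamma_ttt = 6.226336; k3 = (-1.890178, -2.748547, -1.820562, -4.916428)
  k4: at (s, t) = (0.403250, -1.232404), (ds/dtau, dt/dtau) = (-1.936341, -2.872162); Gamma_sss = 7.815223, Gamma_sst = -6.478165, Gamma_stt = 5.385708, Gamma_tss = 10.245997, Gamma_tst = -7.815223, Gamma_ttt = 6.497289; k4 = (-1.936341, -2.872162, -1.674494, -5.086202)
  Y <- Y + (h/6)(k1 + 2k2 + 2k3 + k4): s = 0.4032, t = -1.2323, ds/dtau = -1.9357, dt/dtau = -2.8715

Answer: s = 0.4032, t = -1.2323, ds/dtau = -1.9357, dt/dtau = -2.8715
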